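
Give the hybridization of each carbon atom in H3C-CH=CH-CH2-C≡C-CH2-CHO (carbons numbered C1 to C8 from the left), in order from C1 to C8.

C1 sp3, C2 sp2, C3 sp2, C4 sp3, C5 sp, C6 sp, C7 sp3, C8 sp2

C1: 4 σ bonds; 4 regions of electron density → sp3.
C2 — 3 σ bonds, plus one π bond. Steric number 3, so sp2.
C3 (3 σ bonds, plus one π bond) has steric number 3: sp2.
C4: 4 σ bonds — 4 electron domains, sp3.
C5: 2 σ bonds, plus two π bonds; 2 regions of electron density → sp.
C6 — 2 σ bonds, plus two π bonds. Steric number 2, so sp.
C7 (4 σ bonds) has steric number 4: sp3.
C8: 3 σ bonds, plus one π bond — 3 electron domains, sp2.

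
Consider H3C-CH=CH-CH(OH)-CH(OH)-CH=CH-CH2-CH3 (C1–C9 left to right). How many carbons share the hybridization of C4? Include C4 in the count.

C4 is sp3 (only σ bonds).
C1: sp3 ✓
C2: sp2
C3: sp2
C4: sp3 ✓
C5: sp3 ✓
C6: sp2
C7: sp2
C8: sp3 ✓
C9: sp3 ✓
5 carbons are sp3.

5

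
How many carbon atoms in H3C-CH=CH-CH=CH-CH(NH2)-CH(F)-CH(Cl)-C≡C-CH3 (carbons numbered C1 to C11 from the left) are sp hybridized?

2

C1: sp3
C2: sp2
C3: sp2
C4: sp2
C5: sp2
C6: sp3
C7: sp3
C8: sp3
C9: sp ✓
C10: sp ✓
C11: sp3
C9, C10 → 2 sp carbons.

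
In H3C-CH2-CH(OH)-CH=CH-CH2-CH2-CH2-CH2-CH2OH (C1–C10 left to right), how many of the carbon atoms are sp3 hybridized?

C1: sp3 ✓
C2: sp3 ✓
C3: sp3 ✓
C4: sp2
C5: sp2
C6: sp3 ✓
C7: sp3 ✓
C8: sp3 ✓
C9: sp3 ✓
C10: sp3 ✓
C1, C2, C3, C6, C7, C8, C9, C10 → 8 sp3 carbons.

8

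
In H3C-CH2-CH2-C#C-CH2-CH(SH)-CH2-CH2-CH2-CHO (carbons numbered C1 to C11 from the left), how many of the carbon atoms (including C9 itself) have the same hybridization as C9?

8

C9 is sp3 (only σ bonds).
C1: sp3 ✓
C2: sp3 ✓
C3: sp3 ✓
C4: sp
C5: sp
C6: sp3 ✓
C7: sp3 ✓
C8: sp3 ✓
C9: sp3 ✓
C10: sp3 ✓
C11: sp2
8 carbons are sp3.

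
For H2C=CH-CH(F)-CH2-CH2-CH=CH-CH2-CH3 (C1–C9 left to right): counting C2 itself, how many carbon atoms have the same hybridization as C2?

C2 is sp2 (one π bond).
C1: sp2 ✓
C2: sp2 ✓
C3: sp3
C4: sp3
C5: sp3
C6: sp2 ✓
C7: sp2 ✓
C8: sp3
C9: sp3
4 carbons are sp2.

4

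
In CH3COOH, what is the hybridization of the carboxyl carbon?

The carboxyl carbon (3 σ bonds, plus one π bond) has steric number 3: sp2.

sp²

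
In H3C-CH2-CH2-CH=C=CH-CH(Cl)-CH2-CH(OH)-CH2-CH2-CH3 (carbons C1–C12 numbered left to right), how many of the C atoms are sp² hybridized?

2

C1: sp3
C2: sp3
C3: sp3
C4: sp2 ✓
C5: sp
C6: sp2 ✓
C7: sp3
C8: sp3
C9: sp3
C10: sp3
C11: sp3
C12: sp3
C4, C6 → 2 sp2 carbons.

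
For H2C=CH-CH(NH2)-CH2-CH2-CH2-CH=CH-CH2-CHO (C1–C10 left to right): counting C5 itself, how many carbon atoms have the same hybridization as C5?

C5 is sp3 (only σ bonds).
C1: sp2
C2: sp2
C3: sp3 ✓
C4: sp3 ✓
C5: sp3 ✓
C6: sp3 ✓
C7: sp2
C8: sp2
C9: sp3 ✓
C10: sp2
5 carbons are sp3.

5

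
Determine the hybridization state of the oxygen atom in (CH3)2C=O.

One σ bond + two lone pairs = steric number 3 → sp2.

sp^2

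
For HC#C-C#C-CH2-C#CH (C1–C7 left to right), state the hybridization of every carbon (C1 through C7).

C1 sp, C2 sp, C3 sp, C4 sp, C5 sp3, C6 sp, C7 sp

C1: 2 σ bonds, plus two π bonds; 2 regions of electron density → sp.
C2 has 2 σ bonds, plus two π bonds: steric number 2 → sp.
C3 carries 2 σ bonds, plus two π bonds, giving a steric number of 2, so it is sp.
C4 has 2 σ bonds, plus two π bonds: steric number 2 → sp.
C5 — 4 σ bonds. Steric number 4, so sp3.
C6: 2 σ bonds, plus two π bonds — 2 electron domains, sp.
C7 is sp: 2 σ bonds, plus two π bonds, 2 electron-density regions.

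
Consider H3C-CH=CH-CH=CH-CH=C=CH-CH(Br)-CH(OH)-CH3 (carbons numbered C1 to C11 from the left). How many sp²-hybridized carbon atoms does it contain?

C1: sp3
C2: sp2 ✓
C3: sp2 ✓
C4: sp2 ✓
C5: sp2 ✓
C6: sp2 ✓
C7: sp
C8: sp2 ✓
C9: sp3
C10: sp3
C11: sp3
C2, C3, C4, C5, C6, C8 → 6 sp2 carbons.

6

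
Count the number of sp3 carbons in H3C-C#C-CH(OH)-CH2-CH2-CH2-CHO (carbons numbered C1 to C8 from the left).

C1: sp3 ✓
C2: sp
C3: sp
C4: sp3 ✓
C5: sp3 ✓
C6: sp3 ✓
C7: sp3 ✓
C8: sp2
C1, C4, C5, C6, C7 → 5 sp3 carbons.

5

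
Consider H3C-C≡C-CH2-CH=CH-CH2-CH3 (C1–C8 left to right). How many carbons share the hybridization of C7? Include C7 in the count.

C7 is sp3 (only σ bonds).
C1: sp3 ✓
C2: sp
C3: sp
C4: sp3 ✓
C5: sp2
C6: sp2
C7: sp3 ✓
C8: sp3 ✓
4 carbons are sp3.

4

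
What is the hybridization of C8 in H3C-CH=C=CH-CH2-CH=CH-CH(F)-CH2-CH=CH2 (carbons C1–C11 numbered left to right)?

sp³

C8 — 4 σ bonds. Steric number 4, so sp3.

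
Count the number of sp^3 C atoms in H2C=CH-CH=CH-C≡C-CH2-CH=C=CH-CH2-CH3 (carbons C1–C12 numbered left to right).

3

C1: sp2
C2: sp2
C3: sp2
C4: sp2
C5: sp
C6: sp
C7: sp3 ✓
C8: sp2
C9: sp
C10: sp2
C11: sp3 ✓
C12: sp3 ✓
C7, C11, C12 → 3 sp3 carbons.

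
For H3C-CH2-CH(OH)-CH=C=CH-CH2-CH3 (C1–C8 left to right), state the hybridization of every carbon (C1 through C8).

C1 has 4 σ bonds: steric number 4 → sp3.
C2 is sp3: 4 σ bonds, 4 electron-density regions.
C3 (4 σ bonds) has steric number 4: sp3.
C4 is sp2: 3 σ bonds, plus one π bond, 3 electron-density regions.
C5: 2 σ bonds, plus two π bonds — 2 electron domains, sp.
C6 (3 σ bonds, plus one π bond) has steric number 3: sp2.
C7 — 4 σ bonds. Steric number 4, so sp3.
C8 — 4 σ bonds. Steric number 4, so sp3.

C1 sp3, C2 sp3, C3 sp3, C4 sp2, C5 sp, C6 sp2, C7 sp3, C8 sp3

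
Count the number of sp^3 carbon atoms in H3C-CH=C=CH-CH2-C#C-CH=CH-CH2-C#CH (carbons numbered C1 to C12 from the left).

C1: sp3 ✓
C2: sp2
C3: sp
C4: sp2
C5: sp3 ✓
C6: sp
C7: sp
C8: sp2
C9: sp2
C10: sp3 ✓
C11: sp
C12: sp
C1, C5, C10 → 3 sp3 carbons.

3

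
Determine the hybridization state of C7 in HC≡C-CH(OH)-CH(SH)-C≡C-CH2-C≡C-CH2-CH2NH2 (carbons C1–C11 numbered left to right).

sp³

C7: 4 σ bonds — 4 electron domains, sp3.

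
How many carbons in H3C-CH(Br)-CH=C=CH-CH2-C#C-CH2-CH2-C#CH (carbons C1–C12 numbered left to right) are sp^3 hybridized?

5

C1: sp3 ✓
C2: sp3 ✓
C3: sp2
C4: sp
C5: sp2
C6: sp3 ✓
C7: sp
C8: sp
C9: sp3 ✓
C10: sp3 ✓
C11: sp
C12: sp
C1, C2, C6, C9, C10 → 5 sp3 carbons.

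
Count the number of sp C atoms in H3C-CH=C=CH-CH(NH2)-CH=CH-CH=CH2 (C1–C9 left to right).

1

C1: sp3
C2: sp2
C3: sp ✓
C4: sp2
C5: sp3
C6: sp2
C7: sp2
C8: sp2
C9: sp2
C3 → 1 sp carbon.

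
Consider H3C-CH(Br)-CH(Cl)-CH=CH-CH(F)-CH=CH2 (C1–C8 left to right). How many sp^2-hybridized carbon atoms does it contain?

C1: sp3
C2: sp3
C3: sp3
C4: sp2 ✓
C5: sp2 ✓
C6: sp3
C7: sp2 ✓
C8: sp2 ✓
C4, C5, C7, C8 → 4 sp2 carbons.

4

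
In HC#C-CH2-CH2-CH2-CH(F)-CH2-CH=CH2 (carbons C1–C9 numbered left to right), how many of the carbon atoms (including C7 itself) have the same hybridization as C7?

5

C7 is sp3 (only σ bonds).
C1: sp
C2: sp
C3: sp3 ✓
C4: sp3 ✓
C5: sp3 ✓
C6: sp3 ✓
C7: sp3 ✓
C8: sp2
C9: sp2
5 carbons are sp3.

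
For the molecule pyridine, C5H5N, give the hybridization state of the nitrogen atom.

N has two σ bonds and one lone pair in the ring plane (steric number 3 → sp2); its p orbital contributes one electron to the aromatic π system via the C=N double bond.

sp^2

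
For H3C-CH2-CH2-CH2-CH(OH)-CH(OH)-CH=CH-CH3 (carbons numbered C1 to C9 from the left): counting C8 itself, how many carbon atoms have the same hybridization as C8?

C8 is sp2 (one π bond).
C1: sp3
C2: sp3
C3: sp3
C4: sp3
C5: sp3
C6: sp3
C7: sp2 ✓
C8: sp2 ✓
C9: sp3
2 carbons are sp2.

2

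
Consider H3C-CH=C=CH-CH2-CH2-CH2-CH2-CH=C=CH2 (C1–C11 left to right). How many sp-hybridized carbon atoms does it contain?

2

C1: sp3
C2: sp2
C3: sp ✓
C4: sp2
C5: sp3
C6: sp3
C7: sp3
C8: sp3
C9: sp2
C10: sp ✓
C11: sp2
C3, C10 → 2 sp carbons.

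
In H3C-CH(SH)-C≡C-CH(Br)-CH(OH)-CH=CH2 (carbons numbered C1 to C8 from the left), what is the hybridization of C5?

C5 has 4 σ bonds: steric number 4 → sp3.

sp³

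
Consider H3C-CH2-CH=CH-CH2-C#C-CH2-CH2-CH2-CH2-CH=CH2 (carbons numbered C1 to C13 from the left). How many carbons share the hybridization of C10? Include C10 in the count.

C10 is sp3 (only σ bonds).
C1: sp3 ✓
C2: sp3 ✓
C3: sp2
C4: sp2
C5: sp3 ✓
C6: sp
C7: sp
C8: sp3 ✓
C9: sp3 ✓
C10: sp3 ✓
C11: sp3 ✓
C12: sp2
C13: sp2
7 carbons are sp3.

7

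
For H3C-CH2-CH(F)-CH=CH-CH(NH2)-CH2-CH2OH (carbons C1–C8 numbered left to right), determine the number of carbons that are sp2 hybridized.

C1: sp3
C2: sp3
C3: sp3
C4: sp2 ✓
C5: sp2 ✓
C6: sp3
C7: sp3
C8: sp3
C4, C5 → 2 sp2 carbons.

2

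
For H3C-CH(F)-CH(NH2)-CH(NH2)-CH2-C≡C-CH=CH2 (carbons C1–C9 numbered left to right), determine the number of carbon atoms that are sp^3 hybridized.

5

C1: sp3 ✓
C2: sp3 ✓
C3: sp3 ✓
C4: sp3 ✓
C5: sp3 ✓
C6: sp
C7: sp
C8: sp2
C9: sp2
C1, C2, C3, C4, C5 → 5 sp3 carbons.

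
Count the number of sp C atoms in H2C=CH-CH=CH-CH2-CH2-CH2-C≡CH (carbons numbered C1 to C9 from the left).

C1: sp2
C2: sp2
C3: sp2
C4: sp2
C5: sp3
C6: sp3
C7: sp3
C8: sp ✓
C9: sp ✓
C8, C9 → 2 sp carbons.

2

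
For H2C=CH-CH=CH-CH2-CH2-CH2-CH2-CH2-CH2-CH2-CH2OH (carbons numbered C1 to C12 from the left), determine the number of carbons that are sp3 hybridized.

C1: sp2
C2: sp2
C3: sp2
C4: sp2
C5: sp3 ✓
C6: sp3 ✓
C7: sp3 ✓
C8: sp3 ✓
C9: sp3 ✓
C10: sp3 ✓
C11: sp3 ✓
C12: sp3 ✓
C5, C6, C7, C8, C9, C10, C11, C12 → 8 sp3 carbons.

8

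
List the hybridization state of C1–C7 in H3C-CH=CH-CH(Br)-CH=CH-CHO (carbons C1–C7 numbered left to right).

C1 carries 4 σ bonds, giving a steric number of 4, so it is sp3.
C2: 3 σ bonds, plus one π bond; 3 regions of electron density → sp2.
C3 (3 σ bonds, plus one π bond) has steric number 3: sp2.
C4: 4 σ bonds — 4 electron domains, sp3.
C5: 3 σ bonds, plus one π bond; 3 regions of electron density → sp2.
C6: 3 σ bonds, plus one π bond; 3 regions of electron density → sp2.
C7 carries 3 σ bonds, plus one π bond, giving a steric number of 3, so it is sp2.

C1 sp3, C2 sp2, C3 sp2, C4 sp3, C5 sp2, C6 sp2, C7 sp2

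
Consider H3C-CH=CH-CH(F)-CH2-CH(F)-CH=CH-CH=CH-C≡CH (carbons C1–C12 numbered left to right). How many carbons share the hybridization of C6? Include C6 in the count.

C6 is sp3 (only σ bonds).
C1: sp3 ✓
C2: sp2
C3: sp2
C4: sp3 ✓
C5: sp3 ✓
C6: sp3 ✓
C7: sp2
C8: sp2
C9: sp2
C10: sp2
C11: sp
C12: sp
4 carbons are sp3.

4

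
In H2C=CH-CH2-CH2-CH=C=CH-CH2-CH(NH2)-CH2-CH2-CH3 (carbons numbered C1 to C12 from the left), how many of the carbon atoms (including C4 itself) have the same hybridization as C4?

C4 is sp3 (only σ bonds).
C1: sp2
C2: sp2
C3: sp3 ✓
C4: sp3 ✓
C5: sp2
C6: sp
C7: sp2
C8: sp3 ✓
C9: sp3 ✓
C10: sp3 ✓
C11: sp3 ✓
C12: sp3 ✓
7 carbons are sp3.

7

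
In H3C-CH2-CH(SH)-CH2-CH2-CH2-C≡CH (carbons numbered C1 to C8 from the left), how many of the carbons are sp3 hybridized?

C1: sp3 ✓
C2: sp3 ✓
C3: sp3 ✓
C4: sp3 ✓
C5: sp3 ✓
C6: sp3 ✓
C7: sp
C8: sp
C1, C2, C3, C4, C5, C6 → 6 sp3 carbons.

6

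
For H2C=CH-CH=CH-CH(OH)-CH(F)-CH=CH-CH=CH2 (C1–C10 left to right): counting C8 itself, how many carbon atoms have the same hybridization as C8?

8

C8 is sp2 (one π bond).
C1: sp2 ✓
C2: sp2 ✓
C3: sp2 ✓
C4: sp2 ✓
C5: sp3
C6: sp3
C7: sp2 ✓
C8: sp2 ✓
C9: sp2 ✓
C10: sp2 ✓
8 carbons are sp2.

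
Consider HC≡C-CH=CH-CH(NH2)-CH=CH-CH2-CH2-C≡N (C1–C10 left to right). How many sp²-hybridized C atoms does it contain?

C1: sp
C2: sp
C3: sp2 ✓
C4: sp2 ✓
C5: sp3
C6: sp2 ✓
C7: sp2 ✓
C8: sp3
C9: sp3
C10: sp
C3, C4, C6, C7 → 4 sp2 carbons.

4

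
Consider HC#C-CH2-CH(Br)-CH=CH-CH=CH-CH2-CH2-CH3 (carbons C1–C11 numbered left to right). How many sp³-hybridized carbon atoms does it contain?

C1: sp
C2: sp
C3: sp3 ✓
C4: sp3 ✓
C5: sp2
C6: sp2
C7: sp2
C8: sp2
C9: sp3 ✓
C10: sp3 ✓
C11: sp3 ✓
C3, C4, C9, C10, C11 → 5 sp3 carbons.

5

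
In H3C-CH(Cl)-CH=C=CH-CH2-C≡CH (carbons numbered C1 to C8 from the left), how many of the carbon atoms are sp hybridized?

C1: sp3
C2: sp3
C3: sp2
C4: sp ✓
C5: sp2
C6: sp3
C7: sp ✓
C8: sp ✓
C4, C7, C8 → 3 sp carbons.

3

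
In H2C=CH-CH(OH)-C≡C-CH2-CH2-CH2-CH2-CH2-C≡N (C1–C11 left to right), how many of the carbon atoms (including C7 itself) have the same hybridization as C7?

C7 is sp3 (only σ bonds).
C1: sp2
C2: sp2
C3: sp3 ✓
C4: sp
C5: sp
C6: sp3 ✓
C7: sp3 ✓
C8: sp3 ✓
C9: sp3 ✓
C10: sp3 ✓
C11: sp
6 carbons are sp3.

6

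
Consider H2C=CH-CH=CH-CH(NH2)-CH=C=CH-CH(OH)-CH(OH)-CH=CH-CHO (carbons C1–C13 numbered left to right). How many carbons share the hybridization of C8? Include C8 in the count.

C8 is sp2 (one π bond).
C1: sp2 ✓
C2: sp2 ✓
C3: sp2 ✓
C4: sp2 ✓
C5: sp3
C6: sp2 ✓
C7: sp
C8: sp2 ✓
C9: sp3
C10: sp3
C11: sp2 ✓
C12: sp2 ✓
C13: sp2 ✓
9 carbons are sp2.

9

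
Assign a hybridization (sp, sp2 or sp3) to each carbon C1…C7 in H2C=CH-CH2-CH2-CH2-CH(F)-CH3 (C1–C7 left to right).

C1 sp2, C2 sp2, C3 sp3, C4 sp3, C5 sp3, C6 sp3, C7 sp3

C1 — 3 σ bonds, plus one π bond. Steric number 3, so sp2.
C2: 3 σ bonds, plus one π bond; 3 regions of electron density → sp2.
C3 carries 4 σ bonds, giving a steric number of 4, so it is sp3.
C4 (4 σ bonds) has steric number 4: sp3.
C5 carries 4 σ bonds, giving a steric number of 4, so it is sp3.
C6 carries 4 σ bonds, giving a steric number of 4, so it is sp3.
C7 is sp3: 4 σ bonds, 4 electron-density regions.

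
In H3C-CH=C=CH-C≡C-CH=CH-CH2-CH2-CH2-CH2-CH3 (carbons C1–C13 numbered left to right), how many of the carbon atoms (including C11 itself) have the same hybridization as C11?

C11 is sp3 (only σ bonds).
C1: sp3 ✓
C2: sp2
C3: sp
C4: sp2
C5: sp
C6: sp
C7: sp2
C8: sp2
C9: sp3 ✓
C10: sp3 ✓
C11: sp3 ✓
C12: sp3 ✓
C13: sp3 ✓
6 carbons are sp3.

6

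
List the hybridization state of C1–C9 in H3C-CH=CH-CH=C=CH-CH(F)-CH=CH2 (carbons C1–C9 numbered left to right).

C1 sp3, C2 sp2, C3 sp2, C4 sp2, C5 sp, C6 sp2, C7 sp3, C8 sp2, C9 sp2

C1 carries 4 σ bonds, giving a steric number of 4, so it is sp3.
C2: 3 σ bonds, plus one π bond — 3 electron domains, sp2.
C3 (3 σ bonds, plus one π bond) has steric number 3: sp2.
C4 has 3 σ bonds, plus one π bond: steric number 3 → sp2.
C5 carries 2 σ bonds, plus two π bonds, giving a steric number of 2, so it is sp.
C6 (3 σ bonds, plus one π bond) has steric number 3: sp2.
C7: 4 σ bonds — 4 electron domains, sp3.
C8 (3 σ bonds, plus one π bond) has steric number 3: sp2.
C9: 3 σ bonds, plus one π bond — 3 electron domains, sp2.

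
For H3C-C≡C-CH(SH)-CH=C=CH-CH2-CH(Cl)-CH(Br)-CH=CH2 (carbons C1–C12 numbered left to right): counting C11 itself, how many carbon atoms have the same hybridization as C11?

4

C11 is sp2 (one π bond).
C1: sp3
C2: sp
C3: sp
C4: sp3
C5: sp2 ✓
C6: sp
C7: sp2 ✓
C8: sp3
C9: sp3
C10: sp3
C11: sp2 ✓
C12: sp2 ✓
4 carbons are sp2.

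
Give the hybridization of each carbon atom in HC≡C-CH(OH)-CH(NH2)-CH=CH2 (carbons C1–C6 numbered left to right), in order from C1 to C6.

C1: 2 σ bonds, plus two π bonds — 2 electron domains, sp.
C2 carries 2 σ bonds, plus two π bonds, giving a steric number of 2, so it is sp.
C3 carries 4 σ bonds, giving a steric number of 4, so it is sp3.
C4 is sp3: 4 σ bonds, 4 electron-density regions.
C5 (3 σ bonds, plus one π bond) has steric number 3: sp2.
C6: 3 σ bonds, plus one π bond; 3 regions of electron density → sp2.

C1 sp, C2 sp, C3 sp3, C4 sp3, C5 sp2, C6 sp2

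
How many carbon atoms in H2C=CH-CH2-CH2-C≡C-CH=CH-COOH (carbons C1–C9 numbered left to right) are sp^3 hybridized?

2

C1: sp2
C2: sp2
C3: sp3 ✓
C4: sp3 ✓
C5: sp
C6: sp
C7: sp2
C8: sp2
C9: sp2
C3, C4 → 2 sp3 carbons.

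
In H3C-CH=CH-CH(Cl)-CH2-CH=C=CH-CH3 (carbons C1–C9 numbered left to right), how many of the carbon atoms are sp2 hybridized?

C1: sp3
C2: sp2 ✓
C3: sp2 ✓
C4: sp3
C5: sp3
C6: sp2 ✓
C7: sp
C8: sp2 ✓
C9: sp3
C2, C3, C6, C8 → 4 sp2 carbons.

4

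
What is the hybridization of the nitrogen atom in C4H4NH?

N has three σ bonds; its lone pair occupies the p orbital and is part of the aromatic π system, so N is sp2 (not the sp3 a naive steric count of 4 would give).

sp2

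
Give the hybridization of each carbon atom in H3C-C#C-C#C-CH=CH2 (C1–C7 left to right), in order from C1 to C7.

C1 — 4 σ bonds. Steric number 4, so sp3.
C2 is sp: 2 σ bonds, plus two π bonds, 2 electron-density regions.
C3: 2 σ bonds, plus two π bonds; 2 regions of electron density → sp.
C4: 2 σ bonds, plus two π bonds — 2 electron domains, sp.
C5 is sp: 2 σ bonds, plus two π bonds, 2 electron-density regions.
C6: 3 σ bonds, plus one π bond — 3 electron domains, sp2.
C7 is sp2: 3 σ bonds, plus one π bond, 3 electron-density regions.

C1 sp3, C2 sp, C3 sp, C4 sp, C5 sp, C6 sp2, C7 sp2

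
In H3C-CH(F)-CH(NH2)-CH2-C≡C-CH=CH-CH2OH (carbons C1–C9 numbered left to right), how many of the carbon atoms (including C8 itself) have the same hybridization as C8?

C8 is sp2 (one π bond).
C1: sp3
C2: sp3
C3: sp3
C4: sp3
C5: sp
C6: sp
C7: sp2 ✓
C8: sp2 ✓
C9: sp3
2 carbons are sp2.

2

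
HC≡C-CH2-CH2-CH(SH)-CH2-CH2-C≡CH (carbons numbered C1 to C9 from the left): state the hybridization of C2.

C2 is sp: 2 σ bonds, plus two π bonds, 2 electron-density regions.

sp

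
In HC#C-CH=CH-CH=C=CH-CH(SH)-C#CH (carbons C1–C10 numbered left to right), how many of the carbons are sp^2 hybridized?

C1: sp
C2: sp
C3: sp2 ✓
C4: sp2 ✓
C5: sp2 ✓
C6: sp
C7: sp2 ✓
C8: sp3
C9: sp
C10: sp
C3, C4, C5, C7 → 4 sp2 carbons.

4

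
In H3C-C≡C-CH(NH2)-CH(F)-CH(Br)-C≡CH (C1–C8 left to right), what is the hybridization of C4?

C4: 4 σ bonds; 4 regions of electron density → sp3.

sp^3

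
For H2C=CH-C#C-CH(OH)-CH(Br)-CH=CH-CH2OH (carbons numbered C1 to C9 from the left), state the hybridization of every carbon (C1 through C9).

C1: 3 σ bonds, plus one π bond; 3 regions of electron density → sp2.
C2: 3 σ bonds, plus one π bond — 3 electron domains, sp2.
C3 is sp: 2 σ bonds, plus two π bonds, 2 electron-density regions.
C4 carries 2 σ bonds, plus two π bonds, giving a steric number of 2, so it is sp.
C5 — 4 σ bonds. Steric number 4, so sp3.
C6: 4 σ bonds — 4 electron domains, sp3.
C7 has 3 σ bonds, plus one π bond: steric number 3 → sp2.
C8 has 3 σ bonds, plus one π bond: steric number 3 → sp2.
C9: 4 σ bonds; 4 regions of electron density → sp3.

C1 sp2, C2 sp2, C3 sp, C4 sp, C5 sp3, C6 sp3, C7 sp2, C8 sp2, C9 sp3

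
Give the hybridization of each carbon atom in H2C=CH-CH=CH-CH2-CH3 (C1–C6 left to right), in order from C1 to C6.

C1 is sp2: 3 σ bonds, plus one π bond, 3 electron-density regions.
C2 — 3 σ bonds, plus one π bond. Steric number 3, so sp2.
C3 has 3 σ bonds, plus one π bond: steric number 3 → sp2.
C4 is sp2: 3 σ bonds, plus one π bond, 3 electron-density regions.
C5 carries 4 σ bonds, giving a steric number of 4, so it is sp3.
C6: 4 σ bonds; 4 regions of electron density → sp3.

C1 sp2, C2 sp2, C3 sp2, C4 sp2, C5 sp3, C6 sp3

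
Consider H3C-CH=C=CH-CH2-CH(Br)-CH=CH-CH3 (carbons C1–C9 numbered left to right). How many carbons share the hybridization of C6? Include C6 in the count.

C6 is sp3 (only σ bonds).
C1: sp3 ✓
C2: sp2
C3: sp
C4: sp2
C5: sp3 ✓
C6: sp3 ✓
C7: sp2
C8: sp2
C9: sp3 ✓
4 carbons are sp3.

4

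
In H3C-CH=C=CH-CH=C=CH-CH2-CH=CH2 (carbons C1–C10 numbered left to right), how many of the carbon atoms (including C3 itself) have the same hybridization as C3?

2

C3 is sp (two π bonds).
C1: sp3
C2: sp2
C3: sp ✓
C4: sp2
C5: sp2
C6: sp ✓
C7: sp2
C8: sp3
C9: sp2
C10: sp2
2 carbons are sp.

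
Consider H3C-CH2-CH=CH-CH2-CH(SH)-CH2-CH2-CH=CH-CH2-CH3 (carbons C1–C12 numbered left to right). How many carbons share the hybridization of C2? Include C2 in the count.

8

C2 is sp3 (only σ bonds).
C1: sp3 ✓
C2: sp3 ✓
C3: sp2
C4: sp2
C5: sp3 ✓
C6: sp3 ✓
C7: sp3 ✓
C8: sp3 ✓
C9: sp2
C10: sp2
C11: sp3 ✓
C12: sp3 ✓
8 carbons are sp3.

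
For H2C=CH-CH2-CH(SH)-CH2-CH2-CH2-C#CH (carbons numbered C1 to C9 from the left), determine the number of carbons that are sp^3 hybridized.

5

C1: sp2
C2: sp2
C3: sp3 ✓
C4: sp3 ✓
C5: sp3 ✓
C6: sp3 ✓
C7: sp3 ✓
C8: sp
C9: sp
C3, C4, C5, C6, C7 → 5 sp3 carbons.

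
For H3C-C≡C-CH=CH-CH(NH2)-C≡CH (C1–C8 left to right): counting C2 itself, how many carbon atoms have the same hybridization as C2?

4

C2 is sp (two π bonds).
C1: sp3
C2: sp ✓
C3: sp ✓
C4: sp2
C5: sp2
C6: sp3
C7: sp ✓
C8: sp ✓
4 carbons are sp.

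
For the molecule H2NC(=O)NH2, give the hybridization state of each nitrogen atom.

sp2

Both N lone pairs are conjugated with the C=O; planar sp2.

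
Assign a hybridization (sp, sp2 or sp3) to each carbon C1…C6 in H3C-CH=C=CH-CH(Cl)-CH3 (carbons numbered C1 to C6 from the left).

C1: 4 σ bonds — 4 electron domains, sp3.
C2 is sp2: 3 σ bonds, plus one π bond, 3 electron-density regions.
C3 is sp: 2 σ bonds, plus two π bonds, 2 electron-density regions.
C4: 3 σ bonds, plus one π bond; 3 regions of electron density → sp2.
C5 carries 4 σ bonds, giving a steric number of 4, so it is sp3.
C6 has 4 σ bonds: steric number 4 → sp3.

C1 sp3, C2 sp2, C3 sp, C4 sp2, C5 sp3, C6 sp3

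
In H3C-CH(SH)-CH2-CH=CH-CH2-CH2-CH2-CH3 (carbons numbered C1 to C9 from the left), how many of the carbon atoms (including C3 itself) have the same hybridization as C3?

7

C3 is sp3 (only σ bonds).
C1: sp3 ✓
C2: sp3 ✓
C3: sp3 ✓
C4: sp2
C5: sp2
C6: sp3 ✓
C7: sp3 ✓
C8: sp3 ✓
C9: sp3 ✓
7 carbons are sp3.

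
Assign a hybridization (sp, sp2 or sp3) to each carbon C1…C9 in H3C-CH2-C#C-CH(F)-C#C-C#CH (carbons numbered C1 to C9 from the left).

C1 — 4 σ bonds. Steric number 4, so sp3.
C2 has 4 σ bonds: steric number 4 → sp3.
C3 (2 σ bonds, plus two π bonds) has steric number 2: sp.
C4 has 2 σ bonds, plus two π bonds: steric number 2 → sp.
C5: 4 σ bonds — 4 electron domains, sp3.
C6 (2 σ bonds, plus two π bonds) has steric number 2: sp.
C7 (2 σ bonds, plus two π bonds) has steric number 2: sp.
C8 — 2 σ bonds, plus two π bonds. Steric number 2, so sp.
C9 has 2 σ bonds, plus two π bonds: steric number 2 → sp.

C1 sp3, C2 sp3, C3 sp, C4 sp, C5 sp3, C6 sp, C7 sp, C8 sp, C9 sp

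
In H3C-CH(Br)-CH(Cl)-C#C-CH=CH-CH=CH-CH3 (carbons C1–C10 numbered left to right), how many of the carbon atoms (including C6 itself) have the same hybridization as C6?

4

C6 is sp2 (one π bond).
C1: sp3
C2: sp3
C3: sp3
C4: sp
C5: sp
C6: sp2 ✓
C7: sp2 ✓
C8: sp2 ✓
C9: sp2 ✓
C10: sp3
4 carbons are sp2.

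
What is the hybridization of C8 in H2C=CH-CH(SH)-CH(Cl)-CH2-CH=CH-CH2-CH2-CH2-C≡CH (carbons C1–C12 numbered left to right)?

C8 carries 4 σ bonds, giving a steric number of 4, so it is sp3.

sp3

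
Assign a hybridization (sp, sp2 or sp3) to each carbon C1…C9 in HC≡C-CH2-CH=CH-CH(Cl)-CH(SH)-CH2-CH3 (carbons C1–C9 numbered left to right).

C1 carries 2 σ bonds, plus two π bonds, giving a steric number of 2, so it is sp.
C2 carries 2 σ bonds, plus two π bonds, giving a steric number of 2, so it is sp.
C3 is sp3: 4 σ bonds, 4 electron-density regions.
C4 — 3 σ bonds, plus one π bond. Steric number 3, so sp2.
C5: 3 σ bonds, plus one π bond; 3 regions of electron density → sp2.
C6 (4 σ bonds) has steric number 4: sp3.
C7: 4 σ bonds; 4 regions of electron density → sp3.
C8: 4 σ bonds — 4 electron domains, sp3.
C9 has 4 σ bonds: steric number 4 → sp3.

C1 sp, C2 sp, C3 sp3, C4 sp2, C5 sp2, C6 sp3, C7 sp3, C8 sp3, C9 sp3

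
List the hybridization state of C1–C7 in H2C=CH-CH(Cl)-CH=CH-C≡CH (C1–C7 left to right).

C1 sp2, C2 sp2, C3 sp3, C4 sp2, C5 sp2, C6 sp, C7 sp

C1: 3 σ bonds, plus one π bond — 3 electron domains, sp2.
C2 is sp2: 3 σ bonds, plus one π bond, 3 electron-density regions.
C3 carries 4 σ bonds, giving a steric number of 4, so it is sp3.
C4 (3 σ bonds, plus one π bond) has steric number 3: sp2.
C5 — 3 σ bonds, plus one π bond. Steric number 3, so sp2.
C6 has 2 σ bonds, plus two π bonds: steric number 2 → sp.
C7 (2 σ bonds, plus two π bonds) has steric number 2: sp.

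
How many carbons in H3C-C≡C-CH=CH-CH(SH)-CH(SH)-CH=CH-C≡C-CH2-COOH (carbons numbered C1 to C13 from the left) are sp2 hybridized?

5

C1: sp3
C2: sp
C3: sp
C4: sp2 ✓
C5: sp2 ✓
C6: sp3
C7: sp3
C8: sp2 ✓
C9: sp2 ✓
C10: sp
C11: sp
C12: sp3
C13: sp2 ✓
C4, C5, C8, C9, C13 → 5 sp2 carbons.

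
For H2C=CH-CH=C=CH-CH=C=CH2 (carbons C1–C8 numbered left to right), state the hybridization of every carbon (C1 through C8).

C1 (3 σ bonds, plus one π bond) has steric number 3: sp2.
C2 has 3 σ bonds, plus one π bond: steric number 3 → sp2.
C3: 3 σ bonds, plus one π bond — 3 electron domains, sp2.
C4 — 2 σ bonds, plus two π bonds. Steric number 2, so sp.
C5 is sp2: 3 σ bonds, plus one π bond, 3 electron-density regions.
C6 carries 3 σ bonds, plus one π bond, giving a steric number of 3, so it is sp2.
C7: 2 σ bonds, plus two π bonds; 2 regions of electron density → sp.
C8 has 3 σ bonds, plus one π bond: steric number 3 → sp2.

C1 sp2, C2 sp2, C3 sp2, C4 sp, C5 sp2, C6 sp2, C7 sp, C8 sp2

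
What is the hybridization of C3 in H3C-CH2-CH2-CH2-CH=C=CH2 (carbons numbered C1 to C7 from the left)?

sp^3

C3: 4 σ bonds — 4 electron domains, sp3.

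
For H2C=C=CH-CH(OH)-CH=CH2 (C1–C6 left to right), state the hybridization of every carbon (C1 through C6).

C1 sp2, C2 sp, C3 sp2, C4 sp3, C5 sp2, C6 sp2

C1 carries 3 σ bonds, plus one π bond, giving a steric number of 3, so it is sp2.
C2 (2 σ bonds, plus two π bonds) has steric number 2: sp.
C3 (3 σ bonds, plus one π bond) has steric number 3: sp2.
C4: 4 σ bonds; 4 regions of electron density → sp3.
C5: 3 σ bonds, plus one π bond — 3 electron domains, sp2.
C6 has 3 σ bonds, plus one π bond: steric number 3 → sp2.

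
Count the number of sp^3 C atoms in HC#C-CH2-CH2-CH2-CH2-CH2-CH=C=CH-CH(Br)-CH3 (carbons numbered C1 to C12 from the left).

C1: sp
C2: sp
C3: sp3 ✓
C4: sp3 ✓
C5: sp3 ✓
C6: sp3 ✓
C7: sp3 ✓
C8: sp2
C9: sp
C10: sp2
C11: sp3 ✓
C12: sp3 ✓
C3, C4, C5, C6, C7, C11, C12 → 7 sp3 carbons.

7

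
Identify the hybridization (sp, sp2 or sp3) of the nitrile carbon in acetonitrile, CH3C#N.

sp

The nitrile carbon is sp: 2 σ bonds, plus two π bonds, 2 electron-density regions.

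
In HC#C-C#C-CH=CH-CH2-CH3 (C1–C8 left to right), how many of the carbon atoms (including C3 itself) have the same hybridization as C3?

C3 is sp (two π bonds).
C1: sp ✓
C2: sp ✓
C3: sp ✓
C4: sp ✓
C5: sp2
C6: sp2
C7: sp3
C8: sp3
4 carbons are sp.

4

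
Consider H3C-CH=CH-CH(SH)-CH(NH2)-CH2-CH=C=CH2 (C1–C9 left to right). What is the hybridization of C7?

C7 is sp2: 3 σ bonds, plus one π bond, 3 electron-density regions.

sp²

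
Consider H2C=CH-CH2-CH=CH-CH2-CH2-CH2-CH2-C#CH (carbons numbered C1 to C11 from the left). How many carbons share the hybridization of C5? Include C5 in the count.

4

C5 is sp2 (one π bond).
C1: sp2 ✓
C2: sp2 ✓
C3: sp3
C4: sp2 ✓
C5: sp2 ✓
C6: sp3
C7: sp3
C8: sp3
C9: sp3
C10: sp
C11: sp
4 carbons are sp2.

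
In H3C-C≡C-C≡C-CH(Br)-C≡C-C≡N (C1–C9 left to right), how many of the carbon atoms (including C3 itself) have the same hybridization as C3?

C3 is sp (two π bonds).
C1: sp3
C2: sp ✓
C3: sp ✓
C4: sp ✓
C5: sp ✓
C6: sp3
C7: sp ✓
C8: sp ✓
C9: sp ✓
7 carbons are sp.

7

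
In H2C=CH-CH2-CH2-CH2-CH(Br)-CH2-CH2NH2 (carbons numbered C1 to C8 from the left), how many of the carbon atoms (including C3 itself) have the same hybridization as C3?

C3 is sp3 (only σ bonds).
C1: sp2
C2: sp2
C3: sp3 ✓
C4: sp3 ✓
C5: sp3 ✓
C6: sp3 ✓
C7: sp3 ✓
C8: sp3 ✓
6 carbons are sp3.

6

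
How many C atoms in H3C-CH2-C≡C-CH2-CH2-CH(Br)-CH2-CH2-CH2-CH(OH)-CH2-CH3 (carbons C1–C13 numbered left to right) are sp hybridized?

C1: sp3
C2: sp3
C3: sp ✓
C4: sp ✓
C5: sp3
C6: sp3
C7: sp3
C8: sp3
C9: sp3
C10: sp3
C11: sp3
C12: sp3
C13: sp3
C3, C4 → 2 sp carbons.

2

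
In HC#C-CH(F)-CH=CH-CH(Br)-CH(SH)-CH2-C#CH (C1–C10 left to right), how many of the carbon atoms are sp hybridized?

C1: sp ✓
C2: sp ✓
C3: sp3
C4: sp2
C5: sp2
C6: sp3
C7: sp3
C8: sp3
C9: sp ✓
C10: sp ✓
C1, C2, C9, C10 → 4 sp carbons.

4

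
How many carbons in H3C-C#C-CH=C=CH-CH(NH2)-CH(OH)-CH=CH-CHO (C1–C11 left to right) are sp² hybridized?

5

C1: sp3
C2: sp
C3: sp
C4: sp2 ✓
C5: sp
C6: sp2 ✓
C7: sp3
C8: sp3
C9: sp2 ✓
C10: sp2 ✓
C11: sp2 ✓
C4, C6, C9, C10, C11 → 5 sp2 carbons.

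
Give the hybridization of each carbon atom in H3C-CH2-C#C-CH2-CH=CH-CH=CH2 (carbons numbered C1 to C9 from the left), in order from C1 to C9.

C1 sp3, C2 sp3, C3 sp, C4 sp, C5 sp3, C6 sp2, C7 sp2, C8 sp2, C9 sp2

C1 (4 σ bonds) has steric number 4: sp3.
C2 (4 σ bonds) has steric number 4: sp3.
C3 carries 2 σ bonds, plus two π bonds, giving a steric number of 2, so it is sp.
C4 (2 σ bonds, plus two π bonds) has steric number 2: sp.
C5 is sp3: 4 σ bonds, 4 electron-density regions.
C6: 3 σ bonds, plus one π bond; 3 regions of electron density → sp2.
C7: 3 σ bonds, plus one π bond; 3 regions of electron density → sp2.
C8 is sp2: 3 σ bonds, plus one π bond, 3 electron-density regions.
C9 has 3 σ bonds, plus one π bond: steric number 3 → sp2.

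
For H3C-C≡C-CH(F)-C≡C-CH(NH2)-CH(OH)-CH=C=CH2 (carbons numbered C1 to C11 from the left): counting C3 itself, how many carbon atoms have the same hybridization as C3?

C3 is sp (two π bonds).
C1: sp3
C2: sp ✓
C3: sp ✓
C4: sp3
C5: sp ✓
C6: sp ✓
C7: sp3
C8: sp3
C9: sp2
C10: sp ✓
C11: sp2
5 carbons are sp.

5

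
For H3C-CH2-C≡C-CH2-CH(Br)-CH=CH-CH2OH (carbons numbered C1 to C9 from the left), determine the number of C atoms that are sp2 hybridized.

2

C1: sp3
C2: sp3
C3: sp
C4: sp
C5: sp3
C6: sp3
C7: sp2 ✓
C8: sp2 ✓
C9: sp3
C7, C8 → 2 sp2 carbons.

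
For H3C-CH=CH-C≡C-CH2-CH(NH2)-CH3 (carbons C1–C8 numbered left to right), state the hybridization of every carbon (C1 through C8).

C1 is sp3: 4 σ bonds, 4 electron-density regions.
C2 carries 3 σ bonds, plus one π bond, giving a steric number of 3, so it is sp2.
C3 is sp2: 3 σ bonds, plus one π bond, 3 electron-density regions.
C4 (2 σ bonds, plus two π bonds) has steric number 2: sp.
C5 has 2 σ bonds, plus two π bonds: steric number 2 → sp.
C6 is sp3: 4 σ bonds, 4 electron-density regions.
C7 is sp3: 4 σ bonds, 4 electron-density regions.
C8 (4 σ bonds) has steric number 4: sp3.

C1 sp3, C2 sp2, C3 sp2, C4 sp, C5 sp, C6 sp3, C7 sp3, C8 sp3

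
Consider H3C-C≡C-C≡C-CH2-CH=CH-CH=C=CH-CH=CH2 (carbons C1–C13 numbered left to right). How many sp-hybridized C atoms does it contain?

5

C1: sp3
C2: sp ✓
C3: sp ✓
C4: sp ✓
C5: sp ✓
C6: sp3
C7: sp2
C8: sp2
C9: sp2
C10: sp ✓
C11: sp2
C12: sp2
C13: sp2
C2, C3, C4, C5, C10 → 5 sp carbons.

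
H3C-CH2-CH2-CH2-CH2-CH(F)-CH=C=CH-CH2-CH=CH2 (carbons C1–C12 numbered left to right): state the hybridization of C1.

C1: 4 σ bonds; 4 regions of electron density → sp3.

sp³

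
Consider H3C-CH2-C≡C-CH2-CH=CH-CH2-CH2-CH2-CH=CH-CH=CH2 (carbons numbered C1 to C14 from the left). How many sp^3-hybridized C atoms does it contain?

6

C1: sp3 ✓
C2: sp3 ✓
C3: sp
C4: sp
C5: sp3 ✓
C6: sp2
C7: sp2
C8: sp3 ✓
C9: sp3 ✓
C10: sp3 ✓
C11: sp2
C12: sp2
C13: sp2
C14: sp2
C1, C2, C5, C8, C9, C10 → 6 sp3 carbons.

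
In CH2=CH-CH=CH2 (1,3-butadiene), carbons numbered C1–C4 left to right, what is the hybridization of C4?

sp2

C4: 3 σ bonds, plus one π bond; 3 regions of electron density → sp2.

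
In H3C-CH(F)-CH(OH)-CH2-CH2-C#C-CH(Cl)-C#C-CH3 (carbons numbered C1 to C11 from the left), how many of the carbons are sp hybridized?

C1: sp3
C2: sp3
C3: sp3
C4: sp3
C5: sp3
C6: sp ✓
C7: sp ✓
C8: sp3
C9: sp ✓
C10: sp ✓
C11: sp3
C6, C7, C9, C10 → 4 sp carbons.

4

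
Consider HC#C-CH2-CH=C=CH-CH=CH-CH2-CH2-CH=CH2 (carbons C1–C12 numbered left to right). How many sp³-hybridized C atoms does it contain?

3

C1: sp
C2: sp
C3: sp3 ✓
C4: sp2
C5: sp
C6: sp2
C7: sp2
C8: sp2
C9: sp3 ✓
C10: sp3 ✓
C11: sp2
C12: sp2
C3, C9, C10 → 3 sp3 carbons.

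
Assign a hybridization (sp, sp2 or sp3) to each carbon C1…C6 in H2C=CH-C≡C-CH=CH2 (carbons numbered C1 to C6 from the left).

C1 (3 σ bonds, plus one π bond) has steric number 3: sp2.
C2: 3 σ bonds, plus one π bond — 3 electron domains, sp2.
C3 carries 2 σ bonds, plus two π bonds, giving a steric number of 2, so it is sp.
C4 — 2 σ bonds, plus two π bonds. Steric number 2, so sp.
C5 carries 3 σ bonds, plus one π bond, giving a steric number of 3, so it is sp2.
C6 carries 3 σ bonds, plus one π bond, giving a steric number of 3, so it is sp2.

C1 sp2, C2 sp2, C3 sp, C4 sp, C5 sp2, C6 sp2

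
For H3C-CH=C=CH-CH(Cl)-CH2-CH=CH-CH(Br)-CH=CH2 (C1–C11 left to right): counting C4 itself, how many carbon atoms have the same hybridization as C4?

6

C4 is sp2 (one π bond).
C1: sp3
C2: sp2 ✓
C3: sp
C4: sp2 ✓
C5: sp3
C6: sp3
C7: sp2 ✓
C8: sp2 ✓
C9: sp3
C10: sp2 ✓
C11: sp2 ✓
6 carbons are sp2.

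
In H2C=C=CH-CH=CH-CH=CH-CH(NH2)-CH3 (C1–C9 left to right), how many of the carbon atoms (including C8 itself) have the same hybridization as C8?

C8 is sp3 (only σ bonds).
C1: sp2
C2: sp
C3: sp2
C4: sp2
C5: sp2
C6: sp2
C7: sp2
C8: sp3 ✓
C9: sp3 ✓
2 carbons are sp3.

2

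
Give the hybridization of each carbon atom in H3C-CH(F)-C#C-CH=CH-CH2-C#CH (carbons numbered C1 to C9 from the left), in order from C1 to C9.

C1: 4 σ bonds — 4 electron domains, sp3.
C2 — 4 σ bonds. Steric number 4, so sp3.
C3 — 2 σ bonds, plus two π bonds. Steric number 2, so sp.
C4: 2 σ bonds, plus two π bonds; 2 regions of electron density → sp.
C5 carries 3 σ bonds, plus one π bond, giving a steric number of 3, so it is sp2.
C6: 3 σ bonds, plus one π bond; 3 regions of electron density → sp2.
C7 (4 σ bonds) has steric number 4: sp3.
C8 (2 σ bonds, plus two π bonds) has steric number 2: sp.
C9 is sp: 2 σ bonds, plus two π bonds, 2 electron-density regions.

C1 sp3, C2 sp3, C3 sp, C4 sp, C5 sp2, C6 sp2, C7 sp3, C8 sp, C9 sp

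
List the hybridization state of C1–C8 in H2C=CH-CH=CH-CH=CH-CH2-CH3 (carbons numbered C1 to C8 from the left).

C1 (3 σ bonds, plus one π bond) has steric number 3: sp2.
C2: 3 σ bonds, plus one π bond — 3 electron domains, sp2.
C3: 3 σ bonds, plus one π bond — 3 electron domains, sp2.
C4: 3 σ bonds, plus one π bond; 3 regions of electron density → sp2.
C5 carries 3 σ bonds, plus one π bond, giving a steric number of 3, so it is sp2.
C6 — 3 σ bonds, plus one π bond. Steric number 3, so sp2.
C7 — 4 σ bonds. Steric number 4, so sp3.
C8: 4 σ bonds; 4 regions of electron density → sp3.

C1 sp2, C2 sp2, C3 sp2, C4 sp2, C5 sp2, C6 sp2, C7 sp3, C8 sp3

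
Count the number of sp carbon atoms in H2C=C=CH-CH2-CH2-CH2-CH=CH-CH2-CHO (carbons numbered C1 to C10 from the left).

1

C1: sp2
C2: sp ✓
C3: sp2
C4: sp3
C5: sp3
C6: sp3
C7: sp2
C8: sp2
C9: sp3
C10: sp2
C2 → 1 sp carbon.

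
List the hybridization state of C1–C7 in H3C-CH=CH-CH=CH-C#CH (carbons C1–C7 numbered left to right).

C1 sp3, C2 sp2, C3 sp2, C4 sp2, C5 sp2, C6 sp, C7 sp

C1 has 4 σ bonds: steric number 4 → sp3.
C2: 3 σ bonds, plus one π bond; 3 regions of electron density → sp2.
C3 has 3 σ bonds, plus one π bond: steric number 3 → sp2.
C4 has 3 σ bonds, plus one π bond: steric number 3 → sp2.
C5 — 3 σ bonds, plus one π bond. Steric number 3, so sp2.
C6 (2 σ bonds, plus two π bonds) has steric number 2: sp.
C7: 2 σ bonds, plus two π bonds; 2 regions of electron density → sp.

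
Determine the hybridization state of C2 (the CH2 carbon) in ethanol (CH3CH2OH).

C2 (the CH2 carbon): 4 σ bonds; 4 regions of electron density → sp3.

sp3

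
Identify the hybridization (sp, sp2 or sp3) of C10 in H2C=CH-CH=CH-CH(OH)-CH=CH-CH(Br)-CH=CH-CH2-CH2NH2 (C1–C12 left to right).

sp2

C10 carries 3 σ bonds, plus one π bond, giving a steric number of 3, so it is sp2.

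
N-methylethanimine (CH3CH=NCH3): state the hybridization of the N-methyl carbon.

The N-methyl carbon (4 σ bonds) has steric number 4: sp3.

sp3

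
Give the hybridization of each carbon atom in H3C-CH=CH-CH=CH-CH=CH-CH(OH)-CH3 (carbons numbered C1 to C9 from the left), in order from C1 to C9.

C1 (4 σ bonds) has steric number 4: sp3.
C2 carries 3 σ bonds, plus one π bond, giving a steric number of 3, so it is sp2.
C3 — 3 σ bonds, plus one π bond. Steric number 3, so sp2.
C4 (3 σ bonds, plus one π bond) has steric number 3: sp2.
C5: 3 σ bonds, plus one π bond; 3 regions of electron density → sp2.
C6 has 3 σ bonds, plus one π bond: steric number 3 → sp2.
C7 (3 σ bonds, plus one π bond) has steric number 3: sp2.
C8 is sp3: 4 σ bonds, 4 electron-density regions.
C9 (4 σ bonds) has steric number 4: sp3.

C1 sp3, C2 sp2, C3 sp2, C4 sp2, C5 sp2, C6 sp2, C7 sp2, C8 sp3, C9 sp3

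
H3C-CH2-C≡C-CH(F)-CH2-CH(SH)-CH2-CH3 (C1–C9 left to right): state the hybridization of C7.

C7 is sp3: 4 σ bonds, 4 electron-density regions.

sp^3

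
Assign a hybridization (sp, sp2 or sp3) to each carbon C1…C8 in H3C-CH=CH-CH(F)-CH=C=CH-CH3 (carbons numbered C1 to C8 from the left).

C1: 4 σ bonds; 4 regions of electron density → sp3.
C2 — 3 σ bonds, plus one π bond. Steric number 3, so sp2.
C3 carries 3 σ bonds, plus one π bond, giving a steric number of 3, so it is sp2.
C4 is sp3: 4 σ bonds, 4 electron-density regions.
C5 has 3 σ bonds, plus one π bond: steric number 3 → sp2.
C6: 2 σ bonds, plus two π bonds — 2 electron domains, sp.
C7 is sp2: 3 σ bonds, plus one π bond, 3 electron-density regions.
C8: 4 σ bonds — 4 electron domains, sp3.

C1 sp3, C2 sp2, C3 sp2, C4 sp3, C5 sp2, C6 sp, C7 sp2, C8 sp3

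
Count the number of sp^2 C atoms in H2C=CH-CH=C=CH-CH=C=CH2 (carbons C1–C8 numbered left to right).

6

C1: sp2 ✓
C2: sp2 ✓
C3: sp2 ✓
C4: sp
C5: sp2 ✓
C6: sp2 ✓
C7: sp
C8: sp2 ✓
C1, C2, C3, C5, C6, C8 → 6 sp2 carbons.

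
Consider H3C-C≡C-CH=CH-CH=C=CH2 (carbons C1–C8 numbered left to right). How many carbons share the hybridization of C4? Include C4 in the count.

4

C4 is sp2 (one π bond).
C1: sp3
C2: sp
C3: sp
C4: sp2 ✓
C5: sp2 ✓
C6: sp2 ✓
C7: sp
C8: sp2 ✓
4 carbons are sp2.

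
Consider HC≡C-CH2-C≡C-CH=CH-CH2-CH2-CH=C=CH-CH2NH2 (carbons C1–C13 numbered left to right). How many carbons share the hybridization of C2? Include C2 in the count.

5

C2 is sp (two π bonds).
C1: sp ✓
C2: sp ✓
C3: sp3
C4: sp ✓
C5: sp ✓
C6: sp2
C7: sp2
C8: sp3
C9: sp3
C10: sp2
C11: sp ✓
C12: sp2
C13: sp3
5 carbons are sp.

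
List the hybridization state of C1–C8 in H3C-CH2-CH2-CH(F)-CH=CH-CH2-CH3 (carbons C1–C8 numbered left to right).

C1 sp3, C2 sp3, C3 sp3, C4 sp3, C5 sp2, C6 sp2, C7 sp3, C8 sp3

C1: 4 σ bonds — 4 electron domains, sp3.
C2 has 4 σ bonds: steric number 4 → sp3.
C3: 4 σ bonds — 4 electron domains, sp3.
C4: 4 σ bonds; 4 regions of electron density → sp3.
C5 has 3 σ bonds, plus one π bond: steric number 3 → sp2.
C6 is sp2: 3 σ bonds, plus one π bond, 3 electron-density regions.
C7: 4 σ bonds; 4 regions of electron density → sp3.
C8 has 4 σ bonds: steric number 4 → sp3.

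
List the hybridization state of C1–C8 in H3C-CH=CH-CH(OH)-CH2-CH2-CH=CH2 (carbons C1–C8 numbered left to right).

C1 sp3, C2 sp2, C3 sp2, C4 sp3, C5 sp3, C6 sp3, C7 sp2, C8 sp2

C1: 4 σ bonds — 4 electron domains, sp3.
C2: 3 σ bonds, plus one π bond — 3 electron domains, sp2.
C3 has 3 σ bonds, plus one π bond: steric number 3 → sp2.
C4 (4 σ bonds) has steric number 4: sp3.
C5 — 4 σ bonds. Steric number 4, so sp3.
C6 carries 4 σ bonds, giving a steric number of 4, so it is sp3.
C7 carries 3 σ bonds, plus one π bond, giving a steric number of 3, so it is sp2.
C8: 3 σ bonds, plus one π bond — 3 electron domains, sp2.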